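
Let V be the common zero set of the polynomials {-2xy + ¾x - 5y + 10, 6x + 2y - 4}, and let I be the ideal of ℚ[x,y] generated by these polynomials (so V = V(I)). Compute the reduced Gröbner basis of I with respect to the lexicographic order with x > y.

f_1 = -2xy + ¾x - 5y + 10, LT = xy.
f_2 = 6x + 2y - 4, LT = x.

S(f_1,f_2): lcm = xy. S = -⅜x - ⅓y² + 19/6y - 5.
  reduce S modulo (f_1, f_2):
  remainder -⅓y² + 79/24y - 21/4 ≠ 0; add g_3 = -⅓y² + 79/24y - 21/4 to the basis.

The other S-polynomials (S(f_1,g_3), S(f_2,g_3)) all reduce to 0 modulo the current basis, so we have a Gröbner basis.
Inter-reduce: drop elements whose leading term is divisible by another's, tail-reduce, and make monic.

G = {x + ⅓y - ⅔, y² - 79/8y + 63/4}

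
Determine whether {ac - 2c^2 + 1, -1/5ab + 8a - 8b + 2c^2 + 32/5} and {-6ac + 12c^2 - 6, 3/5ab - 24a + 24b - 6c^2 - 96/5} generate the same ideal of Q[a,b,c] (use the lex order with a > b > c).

Equality of ideals is decidable: compute both reduced Gröbner bases (unique for the ordering) and check whether they agree.
Buchberger on the first generating set:
f_1 = ac - 2c^2 + 1, LT = ac.
f_2 = -1/5ab + 8a - 8b + 2c^2 + 32/5, LT = ab.

S(f_1,f_2): lcm = abc. S = 40ac - 2bc^2 - 40bc + b + 10c^3 + 32c.
  leading term ac: subtract (40)·f_1 from 40ac - 2bc^2 - 40bc + b + 10c^3 + 32c → -2bc^2 - 40bc + b + 10c^3 + 80c^2 + 32c - 40
  leading term bc^2: no divisor's leading term divides it; move -2bc^2 to the remainder.
  leading term bc: no divisor's leading term divides it; move -40bc to the remainder.
  leading term b: no divisor's leading term divides it; move b to the remainder.
  leading term c^3: no divisor's leading term divides it; move 10c^3 to the remainder.
  leading term c^2: no divisor's leading term divides it; move 80c^2 to the remainder.
  leading term c: no divisor's leading term divides it; move 32c to the remainder.
  leading term 1: no divisor's leading term divides it; move -40 to the remainder.
  remainder -2bc^2 - 40bc + b + 10c^3 + 80c^2 + 32c - 40 ≠ 0; add g_3 = -2bc^2 - 40bc + b + 10c^3 + 80c^2 + 32c - 40 to the basis.

The other S-polynomials (S(f_1,g_3), S(f_2,g_3)) all reduce to 0 modulo the current basis, so we have a Gröbner basis.
Inter-reduce: drop elements whose leading term is divisible by another's, tail-reduce, and make monic.
Reduced Gröbner basis: {ab - 40a + 40b - 10c^2 - 32, ac - 2c^2 + 1, bc^2 + 20bc - 1/2b - 5c^3 - 40c^2 - 16c + 20}.

Buchberger on the second generating set:
h_1 = -6ac + 12c^2 - 6, LT = ac.
h_2 = 3/5ab - 24a + 24b - 6c^2 - 96/5, LT = ab.

S(h_1,h_2): lcm = abc. S = 40ac - 2bc^2 - 40bc + b + 10c^3 + 32c.
  leading term ac: subtract (-20/3)·h_1 from 40ac - 2bc^2 - 40bc + b + 10c^3 + 32c → -2bc^2 - 40bc + b + 10c^3 + 80c^2 + 32c - 40
  leading term bc^2: no divisor's leading term divides it; move -2bc^2 to the remainder.
  leading term bc: no divisor's leading term divides it; move -40bc to the remainder.
  leading term b: no divisor's leading term divides it; move b to the remainder.
  leading term c^3: no divisor's leading term divides it; move 10c^3 to the remainder.
  leading term c^2: no divisor's leading term divides it; move 80c^2 to the remainder.
  leading term c: no divisor's leading term divides it; move 32c to the remainder.
  leading term 1: no divisor's leading term divides it; move -40 to the remainder.
  remainder -2bc^2 - 40bc + b + 10c^3 + 80c^2 + 32c - 40 ≠ 0; add k_3 = -2bc^2 - 40bc + b + 10c^3 + 80c^2 + 32c - 40 to the basis.

The other S-polynomials (S(h_1,k_3), S(h_2,k_3)) all reduce to 0 modulo the current basis, so we have a Gröbner basis.
Inter-reduce: drop elements whose leading term is divisible by another's, tail-reduce, and make monic.
Reduced Gröbner basis: {ab - 40a + 40b - 10c^2 - 32, ac - 2c^2 + 1, bc^2 + 20bc - 1/2b - 5c^3 - 40c^2 - 16c + 20}.

The two bases agree; hence the ideals are identical.

Yes, the ideals are equal.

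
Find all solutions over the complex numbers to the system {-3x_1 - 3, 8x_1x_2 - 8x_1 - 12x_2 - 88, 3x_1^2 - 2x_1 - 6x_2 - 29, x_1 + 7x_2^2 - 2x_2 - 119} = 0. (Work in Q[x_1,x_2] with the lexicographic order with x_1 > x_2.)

Compute a lex Gröbner basis by Buchberger's algorithm.
f_1 = -3x_1 - 3, LT = x_1.
f_2 = 8x_1x_2 - 8x_1 - 12x_2 - 88, LT = x_1x_2.
f_3 = 3x_1^2 - 2x_1 - 6x_2 - 29, LT = x_1^2.
f_4 = x_1 + 7x_2^2 - 2x_2 - 119, LT = x_1.

S(f_1,f_2): lcm = x_1x_2. S = x_1 + 5/2x_2 + 11.
  leading term x_1: subtract (-1/3)·f_1 from x_1 + 5/2x_2 + 11 → 5/2x_2 + 10
  leading term x_2: no divisor's leading term divides it; move 5/2x_2 to the remainder.
  leading term 1: no divisor's leading term divides it; move 10 to the remainder.
  remainder 5/2x_2 + 10 ≠ 0; add h_5 = 5/2x_2 + 10 to the basis.

The other S-polynomials (S(f_1,f_3), S(f_1,f_4), S(f_2,f_3), S(f_2,f_4), S(f_3,f_4), S(f_1,h_5), S(f_2,h_5), S(f_3,h_5), S(f_4,h_5)) all reduce to 0 modulo the current basis, so we have a Gröbner basis.
Inter-reduce: drop elements whose leading term is divisible by another's, tail-reduce, and make monic.
Reduced Gröbner basis: {x_1 + 1, x_2 + 4}.

The lex basis is triangular: the last element involves only x_2. Solving x_2 + 4 = 0 gives x_2 ∈ {-4}; substituting each value into the earlier elements determines the remaining variables.
  x_2 = -4: the earlier basis element becomes x_1 + 1 = 0, giving x_1 = -1 — point (-1, -4).

{(-1, -4)}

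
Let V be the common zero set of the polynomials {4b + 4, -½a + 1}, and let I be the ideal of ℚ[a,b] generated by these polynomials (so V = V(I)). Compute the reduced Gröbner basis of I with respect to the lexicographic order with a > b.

f_1 = 4b + 4, LT = b.
f_2 = -½a + 1, LT = a.

The S-polynomials (S(f_1,f_2)) all reduce to 0 modulo the current basis, so we have a Gröbner basis.

G = {a - 2, b + 1}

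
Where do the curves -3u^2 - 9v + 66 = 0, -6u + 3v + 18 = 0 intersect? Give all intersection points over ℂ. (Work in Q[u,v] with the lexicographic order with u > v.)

Compute a lex Gröbner basis by Buchberger's algorithm.
f_1 = -3u^2 - 9v + 66, LT = u^2.
f_2 = -6u + 3v + 18, LT = u.

S(f_1,f_2): lcm = u^2. S = 1/2uv + 3u + 3v - 22.
  leading term uv: subtract (-1/12v)·f_2 from 1/2uv + 3u + 3v - 22 → 3u + 1/4v^2 + 9/2v - 22
  leading term u: subtract (-1/2)·f_2 from 3u + 1/4v^2 + 9/2v - 22 → 1/4v^2 + 6v - 13
  leading term v^2: no divisor's leading term divides it; move 1/4v^2 to the remainder.
  leading term v: no divisor's leading term divides it; move 6v to the remainder.
  leading term 1: no divisor's leading term divides it; move -13 to the remainder.
  remainder 1/4v^2 + 6v - 13 ≠ 0; add h_3 = 1/4v^2 + 6v - 13 to the basis.

S(f_1,h_3): leading monomials are coprime, so the S-polynomial reduces to 0 (Buchberger's first criterion).
S(f_2,h_3): leading monomials are coprime, so the S-polynomial reduces to 0 (Buchberger's first criterion).
Every S-polynomial of the final basis reduces to 0, so we have a Gröbner basis.
Inter-reduce: drop elements whose leading term is divisible by another's, tail-reduce, and make monic.
Reduced Gröbner basis: {u - 1/2v - 3, v^2 + 24v - 52}.

A lex Gröbner basis eliminates variables successively. Here v^2 + 24v - 52 depends only on v, with roots {-26, 2}; lifting each root through the earlier basis elements recovers the full solutions.
  v = -26: the earlier basis element becomes u + 10 = 0, giving u = -10 — point (-10, -26).
  v = 2: the earlier basis element becomes u - 4 = 0, giving u = 4 — point (4, 2).

{(-10, -26), (4, 2)}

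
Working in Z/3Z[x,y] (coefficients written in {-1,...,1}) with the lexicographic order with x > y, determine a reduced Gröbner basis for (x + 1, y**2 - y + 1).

G = {x + 1, y**2 - y + 1}

f_1 = x + 1, LT = x.
f_2 = y**2 - y + 1, LT = y**2.

The S-polynomials (S(f_1,f_2)) all reduce to 0 modulo the current basis, so we have a Gröbner basis.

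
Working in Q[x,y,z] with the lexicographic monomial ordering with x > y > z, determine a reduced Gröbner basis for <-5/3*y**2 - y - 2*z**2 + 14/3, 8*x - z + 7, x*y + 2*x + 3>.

f_1 = -5/3*y**2 - y - 2*z**2 + 14/3, LT = y**2.
f_2 = 8*x - z + 7, LT = x.
f_3 = x*y + 2*x + 3, LT = x*y.

S(f_1,f_3): lcm = x*y**2. S = -7/5*x*y + 6/5*x*z**2 - 14/5*x - 3*y.
  leading term x*y: subtract (-7/40*y)·f_2 from -7/5*x*y + 6/5*x*z**2 - 14/5*x - 3*y → 6/5*x*z**2 - 14/5*x - 7/40*y*z - 71/40*y
  leading term x*z**2: subtract (3/20*z**2)·f_2 from 6/5*x*z**2 - 14/5*x - 7/40*y*z - 71/40*y → -14/5*x - 7/40*y*z - 71/40*y + 3/20*z**3 - 21/20*z**2
  leading term x: subtract (-7/20)·f_2 from -14/5*x - 7/40*y*z - 71/40*y + 3/20*z**3 - 21/20*z**2 → -7/40*y*z - 71/40*y + 3/20*z**3 - 21/20*z**2 - 7/20*z + 49/20
  leading term y*z: no divisor's leading term divides it; move -7/40*y*z to the remainder.
  leading term y: no divisor's leading term divides it; move -71/40*y to the remainder.
  leading term z**3: no divisor's leading term divides it; move 3/20*z**3 to the remainder.
  leading term z**2: no divisor's leading term divides it; move -21/20*z**2 to the remainder.
  leading term z: no divisor's leading term divides it; move -7/20*z to the remainder.
  leading term 1: no divisor's leading term divides it; move 49/20 to the remainder.
  remainder -7/40*y*z - 71/40*y + 3/20*z**3 - 21/20*z**2 - 7/20*z + 49/20 ≠ 0; add g_4 = -7/40*y*z - 71/40*y + 3/20*z**3 - 21/20*z**2 - 7/20*z + 49/20 to the basis.

S(f_2,f_3): lcm = x*y. S = -2*x - 1/8*y*z + 7/8*y - 3.
  leading term x: subtract (-1/4)·f_2 from -2*x - 1/8*y*z + 7/8*y - 3 → -1/8*y*z + 7/8*y - 1/4*z - 5/4
  leading term y*z: subtract (5/7)·g_4 from -1/8*y*z + 7/8*y - 1/4*z - 5/4 → 15/7*y - 3/28*z**3 + 3/4*z**2 - 3
  leading term y: no divisor's leading term divides it; move 15/7*y to the remainder.
  leading term z**3: no divisor's leading term divides it; move -3/28*z**3 to the remainder.
  leading term z**2: no divisor's leading term divides it; move 3/4*z**2 to the remainder.
  leading term 1: no divisor's leading term divides it; move -3 to the remainder.
  remainder 15/7*y - 3/28*z**3 + 3/4*z**2 - 3 ≠ 0; add g_5 = 15/7*y - 3/28*z**3 + 3/4*z**2 - 3 to the basis.

S(f_1,g_4): lcm = y**2*z. S = -71/7*y**2 + 6/7*y*z**3 - 6*y*z**2 - 7/5*y*z + 14*y + 6/5*z**3 - 14/5*z.
  leading term y**2: subtract (213/35)·f_1 from -71/7*y**2 + 6/7*y*z**3 - 6*y*z**2 - 7/5*y*z + 14*y + 6/5*z**3 - 14/5*z → 6/7*y*z**3 - 6*y*z**2 - 7/5*y*z + 703/35*y + 6/5*z**3 + 426/35*z**2 - 14/5*z - 142/5
  leading term y*z**3: subtract (-240/49*z**2)·g_4 from 6/7*y*z**3 - 6*y*z**2 - 7/5*y*z + 703/35*y + 6/5*z**3 + 426/35*z**2 - 14/5*z - 142/5 → -720/49*y*z**2 - 7/5*y*z + 703/35*y + 36/49*z**5 - 36/7*z**4 - 18/35*z**3 + 846/35*z**2 - 14/5*z - 142/5
  leading term y*z**2: subtract (28800/343*z)·g_4 from -720/49*y*z**2 - 7/5*y*z + 703/35*y + 36/49*z**5 - 36/7*z**4 - 18/35*z**3 + 846/35*z**2 - 14/5*z - 142/5 → 253199/1715*y*z + 703/35*y + 36/49*z**5 - 6084/343*z**4 + 21474/245*z**3 + 13122/245*z**2 - 7298/35*z - 142/5
  leading term y*z: subtract (-2025592/2401)·g_4 from 253199/1715*y*z + 703/35*y + 36/49*z**5 - 6084/343*z**4 + 21474/245*z**3 + 13122/245*z**2 - 7298/35*z - 142/5 → -3547200/2401*y + 36/49*z**5 - 6084/343*z**4 + 514284/2401*z**3 - 285468/343*z**2 - 172800/343*z + 99888/49
  leading term y: subtract (-236480/343)·g_5 from -3547200/2401*y + 36/49*z**5 - 6084/343*z**4 + 514284/2401*z**3 - 285468/343*z**2 - 172800/343*z + 99888/49 → 36/49*z**5 - 6084/343*z**4 + 6876/49*z**3 - 15444/49*z**2 - 172800/343*z - 10224/343
  leading term z**5: no divisor's leading term divides it; move 36/49*z**5 to the remainder.
  leading term z**4: no divisor's leading term divides it; move -6084/343*z**4 to the remainder.
  leading term z**3: no divisor's leading term divides it; move 6876/49*z**3 to the remainder.
  leading term z**2: no divisor's leading term divides it; move -15444/49*z**2 to the remainder.
  leading term z: no divisor's leading term divides it; move -172800/343*z to the remainder.
  leading term 1: no divisor's leading term divides it; move -10224/343 to the remainder.
  remainder 36/49*z**5 - 6084/343*z**4 + 6876/49*z**3 - 15444/49*z**2 - 172800/343*z - 10224/343 ≠ 0; add g_6 = 36/49*z**5 - 6084/343*z**4 + 6876/49*z**3 - 15444/49*z**2 - 172800/343*z - 10224/343 to the basis.

S(f_3,g_4): lcm = x*y*z. S = -71/7*x*y + 6/7*x*z**3 - 6*x*z**2 + 14*x + 3*z.
  leading term x*y: subtract (-71/56*y)·f_2 from -71/7*x*y + 6/7*x*z**3 - 6*x*z**2 + 14*x + 3*z → 6/7*x*z**3 - 6*x*z**2 + 14*x - 71/56*y*z + 71/8*y + 3*z
  leading term x*z**3: subtract (3/28*z**3)·f_2 from 6/7*x*z**3 - 6*x*z**2 + 14*x - 71/56*y*z + 71/8*y + 3*z → -6*x*z**2 + 14*x - 71/56*y*z + 71/8*y + 3/28*z**4 - 3/4*z**3 + 3*z
  leading term x*z**2: subtract (-3/4*z**2)·f_2 from -6*x*z**2 + 14*x - 71/56*y*z + 71/8*y + 3/28*z**4 - 3/4*z**3 + 3*z → 14*x - 71/56*y*z + 71/8*y + 3/28*z**4 - 3/2*z**3 + 21/4*z**2 + 3*z
  leading term x: subtract (7/4)·f_2 from 14*x - 71/56*y*z + 71/8*y + 3/28*z**4 - 3/2*z**3 + 21/4*z**2 + 3*z → -71/56*y*z + 71/8*y + 3/28*z**4 - 3/2*z**3 + 21/4*z**2 + 19/4*z - 49/4
  leading term y*z: subtract (355/49)·g_4 from -71/56*y*z + 71/8*y + 3/28*z**4 - 3/2*z**3 + 21/4*z**2 + 19/4*z - 49/4 → 1065/49*y + 3/28*z**4 - 507/196*z**3 + 90/7*z**2 + 51/7*z - 30
  leading term y: subtract (71/7)·g_5 from 1065/49*y + 3/28*z**4 - 507/196*z**3 + 90/7*z**2 + 51/7*z - 30 → 3/28*z**4 - 3/2*z**3 + 21/4*z**2 + 51/7*z + 3/7
  leading term z**4: no divisor's leading term divides it; move 3/28*z**4 to the remainder.
  leading term z**3: no divisor's leading term divides it; move -3/2*z**3 to the remainder.
  leading term z**2: no divisor's leading term divides it; move 21/4*z**2 to the remainder.
  leading term z: no divisor's leading term divides it; move 51/7*z to the remainder.
  leading term 1: no divisor's leading term divides it; move 3/7 to the remainder.
  remainder 3/28*z**4 - 3/2*z**3 + 21/4*z**2 + 51/7*z + 3/7 ≠ 0; add g_7 = 3/28*z**4 - 3/2*z**3 + 21/4*z**2 + 51/7*z + 3/7 to the basis.

The other S-polynomials (S(f_1,f_2), S(f_2,g_4), S(f_1,g_5), S(f_2,g_5), S(f_3,g_5), S(g_4,g_5), S(f_1,g_6), S(f_2,g_6), S(f_3,g_6), S(g_4,g_6), S(g_5,g_6), S(f_1,g_7), S(f_2,g_7), S(f_3,g_7), S(g_4,g_7), S(g_5,g_7), S(g_6,g_7)) all reduce to 0 modulo the current basis, so we have a Gröbner basis.
Inter-reduce: drop elements whose leading term is divisible by another's, tail-reduce, and make monic.

G = {x - 1/8*z + 7/8, y - 1/20*z**3 + 7/20*z**2 - 7/5, z**4 - 14*z**3 + 49*z**2 + 68*z + 4}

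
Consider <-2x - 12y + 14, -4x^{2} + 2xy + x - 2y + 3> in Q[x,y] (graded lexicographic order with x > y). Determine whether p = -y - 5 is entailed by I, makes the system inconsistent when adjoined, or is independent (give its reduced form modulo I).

Adjoining -y - 5 makes the ideal the whole ring: the system is inconsistent.

First compute the reduced Gröbner basis of I by Buchberger's algorithm.
f_1 = -2x - 12y + 14, LT = x.
f_2 = -4x^{2} + 2xy + x - 2y + 3, LT = x^{2}.

S(f_1,f_2): lcm = x^{2}. S = \tfrac{13}{2}xy - \tfrac{27}{4}x - \tfrac{1}{2}y + \tfrac{3}{4}.
  leading term xy: subtract (-\tfrac{13}{4}y)·f_1 from \tfrac{13}{2}xy - \tfrac{27}{4}x - \tfrac{1}{2}y + \tfrac{3}{4} → -39y^{2} - \tfrac{27}{4}x + 45y + \tfrac{3}{4}
  leading term y^{2}: no divisor's leading term divides it; move -39y^{2} to the remainder.
  leading term x: subtract (\tfrac{27}{8})·f_1 from -\tfrac{27}{4}x + 45y + \tfrac{3}{4} → \tfrac{171}{2}y - \tfrac{93}{2}
  leading term y: no divisor's leading term divides it; move \tfrac{171}{2}y to the remainder.
  leading term 1: no divisor's leading term divides it; move -\tfrac{93}{2} to the remainder.
  remainder -39y^{2} + \tfrac{171}{2}y - \tfrac{93}{2} ≠ 0; add h_3 = -39y^{2} + \tfrac{171}{2}y - \tfrac{93}{2} to the basis.

S(f_1,h_3): leading monomials are coprime, so the S-polynomial reduces to 0 (Buchberger's first criterion).
S(f_2,h_3): leading monomials are coprime, so the S-polynomial reduces to 0 (Buchberger's first criterion).
Every S-polynomial of the final basis reduces to 0, so we have a Gröbner basis.
Inter-reduce: drop elements whose leading term is divisible by another's, tail-reduce, and make monic.
Reduced Gröbner basis: {y^{2} - \tfrac{57}{26}y + \tfrac{31}{26}, x + 6y - 7}.
Label its elements g_1 = y^{2} - \tfrac{57}{26}y + \tfrac{31}{26}, g_2 = x + 6y - 7.

Reduce p = -y - 5 modulo G:
  leading term y: no divisor's leading term divides it; move -y to the remainder.
  leading term 1: no divisor's leading term divides it; move -5 to the remainder.
  normal form = -y - 5.
The normal form is nonzero, so p ∉ I. Since p minus its normal form lies in I, I + (p) = I + (r) where r = -y - 5; decide whether this ideal is the whole ring.
Run Buchberger on G together with r (pairs among the g_i already reduce to 0 since G is a Gröbner basis):
g_1 = y^{2} - \tfrac{57}{26}y + \tfrac{31}{26}, LT = y^{2}.
g_2 = x + 6y - 7, LT = x.
r = -y - 5, LT = y.

S(g_1,g_2): leading monomials are coprime, so the S-polynomial reduces to 0 (Buchberger's first criterion).
S(g_1,r): lcm = y^{2}. S = -\tfrac{187}{26}y + \tfrac{31}{26}.
  leading term y: subtract (\tfrac{187}{26})·r from -\tfrac{187}{26}y + \tfrac{31}{26} → \tfrac{483}{13}
  leading term 1: no divisor's leading term divides it; move \tfrac{483}{13} to the remainder.
  remainder \tfrac{483}{13} ≠ 0; add m_4 = \tfrac{483}{13} to the basis.

S(g_2,r): leading monomials are coprime, so the S-polynomial reduces to 0 (Buchberger's first criterion).
S(g_1,m_4): leading monomials are coprime, so the S-polynomial reduces to 0 (Buchberger's first criterion).
S(g_2,m_4): leading monomials are coprime, so the S-polynomial reduces to 0 (Buchberger's first criterion).
S(r,m_4): leading monomials are coprime, so the S-polynomial reduces to 0 (Buchberger's first criterion).
Every S-polynomial of the final basis reduces to 0, so we have a Gröbner basis.
Inter-reduce: drop elements whose leading term is divisible by another's, tail-reduce, and make monic.
Reduced Gröbner basis: {1}.
The reduced Gröbner basis of I + (p) is {1}: the ideal is the whole ring, so the enlarged system has no common solution — adjoining p is inconsistent.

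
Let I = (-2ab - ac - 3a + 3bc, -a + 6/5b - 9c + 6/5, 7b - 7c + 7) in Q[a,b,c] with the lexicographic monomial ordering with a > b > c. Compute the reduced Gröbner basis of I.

The reduced Gröbner basis is the canonical form of the ideal for this ordering.

f_1 = -2ab - ac - 3a + 3bc, LT = ab.
f_2 = -a + 6/5b - 9c + 6/5, LT = a.
f_3 = 7b - 7c + 7, LT = b.

S(f_1,f_2): lcm = ab. S = 1/2ac + 3/2a + 6/5b^2 - 21/2bc + 6/5b.
  leading term ac: subtract (-1/2c)·f_2 from 1/2ac + 3/2a + 6/5b^2 - 21/2bc + 6/5b → 3/2a + 6/5b^2 - 99/10bc + 6/5b - 9/2c^2 + 3/5c
  leading term a: subtract (-3/2)·f_2 from 3/2a + 6/5b^2 - 99/10bc + 6/5b - 9/2c^2 + 3/5c → 6/5b^2 - 99/10bc + 3b - 9/2c^2 - 129/10c + 9/5
  leading term b^2: subtract (6/35b)·f_3 from 6/5b^2 - 99/10bc + 3b - 9/2c^2 - 129/10c + 9/5 → -87/10bc + 9/5b - 9/2c^2 - 129/10c + 9/5
  leading term bc: subtract (-87/70c)·f_3 from -87/10bc + 9/5b - 9/2c^2 - 129/10c + 9/5 → 9/5b - 66/5c^2 - 21/5c + 9/5
  leading term b: subtract (9/35)·f_3 from 9/5b - 66/5c^2 - 21/5c + 9/5 → -66/5c^2 - 12/5c
  leading term c^2: no divisor's leading term divides it; move -66/5c^2 to the remainder.
  leading term c: no divisor's leading term divides it; move -12/5c to the remainder.
  remainder -66/5c^2 - 12/5c ≠ 0; add g_4 = -66/5c^2 - 12/5c to the basis.

The other S-polynomials (S(f_1,f_3), S(f_2,f_3), S(f_1,g_4), S(f_2,g_4), S(f_3,g_4)) all reduce to 0 modulo the current basis, so we have a Gröbner basis.
Inter-reduce: drop elements whose leading term is divisible by another's, tail-reduce, and make monic.

G = {a + 39/5c, b - c + 1, c^2 + 2/11c}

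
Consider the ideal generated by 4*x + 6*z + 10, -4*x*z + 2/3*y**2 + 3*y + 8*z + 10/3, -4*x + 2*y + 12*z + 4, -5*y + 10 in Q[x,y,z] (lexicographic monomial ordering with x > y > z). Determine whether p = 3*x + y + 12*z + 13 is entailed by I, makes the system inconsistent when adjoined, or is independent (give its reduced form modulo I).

First compute the reduced Gröbner basis of I by Buchberger's algorithm.
f_1 = 4*x + 6*z + 10, LT = x.
f_2 = -4*x*z + 2/3*y**2 + 3*y + 8*z + 10/3, LT = x*z.
f_3 = -4*x + 2*y + 12*z + 4, LT = x.
f_4 = -5*y + 10, LT = y.

S(f_1,f_2): lcm = x*z. S = 1/6*y**2 + 3/4*y + 3/2*z**2 + 9/2*z + 5/6.
  leading term y**2: subtract (-1/30*y)·f_4 from 1/6*y**2 + 3/4*y + 3/2*z**2 + 9/2*z + 5/6 → 13/12*y + 3/2*z**2 + 9/2*z + 5/6
  leading term y: subtract (-13/60)·f_4 from 13/12*y + 3/2*z**2 + 9/2*z + 5/6 → 3/2*z**2 + 9/2*z + 3
  leading term z**2: no divisor's leading term divides it; move 3/2*z**2 to the remainder.
  leading term z: no divisor's leading term divides it; move 9/2*z to the remainder.
  leading term 1: no divisor's leading term divides it; move 3 to the remainder.
  remainder 3/2*z**2 + 9/2*z + 3 ≠ 0; add h_5 = 3/2*z**2 + 9/2*z + 3 to the basis.

S(f_1,f_3): lcm = x. S = 1/2*y + 9/2*z + 7/2.
  leading term y: subtract (-1/10)·f_4 from 1/2*y + 9/2*z + 7/2 → 9/2*z + 9/2
  leading term z: no divisor's leading term divides it; move 9/2*z to the remainder.
  leading term 1: no divisor's leading term divides it; move 9/2 to the remainder.
  remainder 9/2*z + 9/2 ≠ 0; add h_6 = 9/2*z + 9/2 to the basis.

The other S-polynomials (S(f_1,f_4), S(f_2,f_3), S(f_2,f_4), S(f_3,f_4), S(f_1,h_5), S(f_2,h_5), S(f_3,h_5), S(f_4,h_5), S(f_1,h_6), S(f_2,h_6), S(f_3,h_6), S(f_4,h_6), S(h_5,h_6)) all reduce to 0 modulo the current basis, so we have a Gröbner basis.
Inter-reduce: drop elements whose leading term is divisible by another's, tail-reduce, and make monic.
Reduced Gröbner basis: {x + 1, y - 2, z + 1}.
Label its elements g_1 = x + 1, g_2 = y - 2, g_3 = z + 1.

Reduce p = 3*x + y + 12*z + 13 modulo G:
  leading term x: subtract (3)·g_1 from 3*x + y + 12*z + 13 → y + 12*z + 10
  leading term y: subtract (1)·g_2 from y + 12*z + 10 → 12*z + 12
  leading term z: subtract (12)·g_3 from 12*z + 12 → 0
  normal form = 0.
Since the normal form is 0, p ∈ I.

3*x + y + 12*z + 13 lies in I (it reduces to 0).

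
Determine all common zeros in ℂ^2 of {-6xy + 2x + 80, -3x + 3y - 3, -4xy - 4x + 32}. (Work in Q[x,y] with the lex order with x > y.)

{(-4, -3)}

Compute a lex Gröbner basis by Buchberger's algorithm.
f_1 = -6xy + 2x + 80, LT = xy.
f_2 = -3x + 3y - 3, LT = x.
f_3 = -4xy - 4x + 32, LT = xy.

S(f_1,f_2): lcm = xy. S = -1/3x + y^2 - y - 40/3.
  leading term x: subtract (1/9)·f_2 from -1/3x + y^2 - y - 40/3 → y^2 - 4/3y - 13
  leading term y^2: no divisor's leading term divides it; move y^2 to the remainder.
  leading term y: no divisor's leading term divides it; move -4/3y to the remainder.
  leading term 1: no divisor's leading term divides it; move -13 to the remainder.
  remainder y^2 - 4/3y - 13 ≠ 0; add h_4 = y^2 - 4/3y - 13 to the basis.

S(f_1,f_3): lcm = xy. S = -4/3x - 16/3.
  leading term x: subtract (4/9)·f_2 from -4/3x - 16/3 → -4/3y - 4
  leading term y: no divisor's leading term divides it; move -4/3y to the remainder.
  leading term 1: no divisor's leading term divides it; move -4 to the remainder.
  remainder -4/3y - 4 ≠ 0; add h_5 = -4/3y - 4 to the basis.

The other S-polynomials (S(f_2,f_3), S(f_1,h_4), S(f_2,h_4), S(f_3,h_4), S(f_1,h_5), S(f_2,h_5), S(f_3,h_5), S(h_4,h_5)) all reduce to 0 modulo the current basis, so we have a Gröbner basis.
Inter-reduce: drop elements whose leading term is divisible by another's, tail-reduce, and make monic.
Reduced Gröbner basis: {x + 4, y + 3}.

From the last basis element, y + 3 = 0, so y takes values in {-3}. Each choice, substituted upward through the basis, yields the corresponding point(s) of the solution set.
  y = -3: the earlier basis element becomes x + 4 = 0, giving x = -4 — point (-4, -3).
Substituting each solution back into the original system confirms all equations vanish.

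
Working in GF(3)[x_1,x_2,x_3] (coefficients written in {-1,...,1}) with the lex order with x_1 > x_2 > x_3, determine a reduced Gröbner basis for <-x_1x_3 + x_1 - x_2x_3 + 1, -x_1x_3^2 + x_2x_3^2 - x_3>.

f_1 = -x_1x_3 + x_1 - x_2x_3 + 1, LT = x_1x_3.
f_2 = -x_1x_3^2 + x_2x_3^2 - x_3, LT = x_1x_3^2.

S(f_1,f_2): lcm = x_1x_3^2. S = -x_1x_3 - x_2x_3^2 + x_3.
  leading term x_1x_3: subtract (1)·f_1 from -x_1x_3 - x_2x_3^2 + x_3 → -x_1 - x_2x_3^2 + x_2x_3 + x_3 - 1
  leading term x_1: no divisor's leading term divides it; move -x_1 to the remainder.
  leading term x_2x_3^2: no divisor's leading term divides it; move -x_2x_3^2 to the remainder.
  leading term x_2x_3: no divisor's leading term divides it; move x_2x_3 to the remainder.
  leading term x_3: no divisor's leading term divides it; move x_3 to the remainder.
  leading term 1: no divisor's leading term divides it; move -1 to the remainder.
  remainder -x_1 - x_2x_3^2 + x_2x_3 + x_3 - 1 ≠ 0; add g_3 = -x_1 - x_2x_3^2 + x_2x_3 + x_3 - 1 to the basis.

S(f_1,g_3): lcm = x_1x_3. S = -x_1 - x_2x_3^3 + x_2x_3^2 + x_2x_3 + x_3^2 - x_3 - 1.
  leading term x_1: subtract (1)·g_3 from -x_1 - x_2x_3^3 + x_2x_3^2 + x_2x_3 + x_3^2 - x_3 - 1 → -x_2x_3^3 - x_2x_3^2 + x_3^2 + x_3
  leading term x_2x_3^3: no divisor's leading term divides it; move -x_2x_3^3 to the remainder.
  leading term x_2x_3^2: no divisor's leading term divides it; move -x_2x_3^2 to the remainder.
  leading term x_3^2: no divisor's leading term divides it; move x_3^2 to the remainder.
  leading term x_3: no divisor's leading term divides it; move x_3 to the remainder.
  remainder -x_2x_3^3 - x_2x_3^2 + x_3^2 + x_3 ≠ 0; add g_4 = -x_2x_3^3 - x_2x_3^2 + x_3^2 + x_3 to the basis.

S(f_2,g_3): lcm = x_1x_3^2. S = -x_2x_3^4 + x_2x_3^3 - x_2x_3^2 + x_3^3 - x_3^2 + x_3.
  leading term x_2x_3^4: subtract (x_3)·g_4 from -x_2x_3^4 + x_2x_3^3 - x_2x_3^2 + x_3^3 - x_3^2 + x_3 → -x_2x_3^3 - x_2x_3^2 + x_3^2 + x_3
  leading term x_2x_3^3: subtract (1)·g_4 from -x_2x_3^3 - x_2x_3^2 + x_3^2 + x_3 → 0
  remainder 0.

S(f_1,g_4): lcm = x_1x_2x_3^3. S = x_1x_2x_3^2 + x_1x_3^2 + x_1x_3 + x_2^2x_3^3 - x_2x_3^2.
  leading term x_1x_2x_3^2: subtract (-x_2x_3)·f_1 from x_1x_2x_3^2 + x_1x_3^2 + x_1x_3 + x_2^2x_3^3 - x_2x_3^2 → x_1x_2x_3 + x_1x_3^2 + x_1x_3 + x_2^2x_3^3 - x_2^2x_3^2 - x_2x_3^2 + x_2x_3
  leading term x_1x_2x_3: subtract (-x_2)·f_1 from x_1x_2x_3 + x_1x_3^2 + x_1x_3 + x_2^2x_3^3 - x_2^2x_3^2 - x_2x_3^2 + x_2x_3 → x_1x_2 + x_1x_3^2 + x_1x_3 + x_2^2x_3^3 - x_2^2x_3^2 - x_2^2x_3 - x_2x_3^2 + x_2x_3 + x_2
  leading term x_1x_2: subtract (-x_2)·g_3 from x_1x_2 + x_1x_3^2 + x_1x_3 + x_2^2x_3^3 - x_2^2x_3^2 - x_2^2x_3 - x_2x_3^2 + x_2x_3 + x_2 → x_1x_3^2 + x_1x_3 + x_2^2x_3^3 + x_2^2x_3^2 - x_2x_3^2 - x_2x_3
  leading term x_1x_3^2: subtract (-x_3)·f_1 from x_1x_3^2 + x_1x_3 + x_2^2x_3^3 + x_2^2x_3^2 - x_2x_3^2 - x_2x_3 → -x_1x_3 + x_2^2x_3^3 + x_2^2x_3^2 + x_2x_3^2 - x_2x_3 + x_3
  leading term x_1x_3: subtract (1)·f_1 from -x_1x_3 + x_2^2x_3^3 + x_2^2x_3^2 + x_2x_3^2 - x_2x_3 + x_3 → -x_1 + x_2^2x_3^3 + x_2^2x_3^2 + x_2x_3^2 + x_3 - 1
  leading term x_1: subtract (1)·g_3 from -x_1 + x_2^2x_3^3 + x_2^2x_3^2 + x_2x_3^2 + x_3 - 1 → x_2^2x_3^3 + x_2^2x_3^2 - x_2x_3^2 - x_2x_3
  leading term x_2^2x_3^3: subtract (-x_2)·g_4 from x_2^2x_3^3 + x_2^2x_3^2 - x_2x_3^2 - x_2x_3 → 0
  remainder 0.

S(f_2,g_4): lcm = x_1x_2x_3^3. S = -x_1x_2x_3^2 + x_1x_3^2 + x_1x_3 - x_2^2x_3^3 + x_2x_3^2.
  leading term x_1x_2x_3^2: subtract (x_2x_3)·f_1 from -x_1x_2x_3^2 + x_1x_3^2 + x_1x_3 - x_2^2x_3^3 + x_2x_3^2 → -x_1x_2x_3 + x_1x_3^2 + x_1x_3 - x_2^2x_3^3 + x_2^2x_3^2 + x_2x_3^2 - x_2x_3
  leading term x_1x_2x_3: subtract (x_2)·f_1 from -x_1x_2x_3 + x_1x_3^2 + x_1x_3 - x_2^2x_3^3 + x_2^2x_3^2 + x_2x_3^2 - x_2x_3 → -x_1x_2 + x_1x_3^2 + x_1x_3 - x_2^2x_3^3 + x_2^2x_3^2 + x_2^2x_3 + x_2x_3^2 - x_2x_3 - x_2
  leading term x_1x_2: subtract (x_2)·g_3 from -x_1x_2 + x_1x_3^2 + x_1x_3 - x_2^2x_3^3 + x_2^2x_3^2 + x_2^2x_3 + x_2x_3^2 - x_2x_3 - x_2 → x_1x_3^2 + x_1x_3 - x_2^2x_3^3 - x_2^2x_3^2 + x_2x_3^2 + x_2x_3
  leading term x_1x_3^2: subtract (-x_3)·f_1 from x_1x_3^2 + x_1x_3 - x_2^2x_3^3 - x_2^2x_3^2 + x_2x_3^2 + x_2x_3 → -x_1x_3 - x_2^2x_3^3 - x_2^2x_3^2 + x_2x_3 + x_3
  leading term x_1x_3: subtract (1)·f_1 from -x_1x_3 - x_2^2x_3^3 - x_2^2x_3^2 + x_2x_3 + x_3 → -x_1 - x_2^2x_3^3 - x_2^2x_3^2 - x_2x_3 + x_3 - 1
  leading term x_1: subtract (1)·g_3 from -x_1 - x_2^2x_3^3 - x_2^2x_3^2 - x_2x_3 + x_3 - 1 → -x_2^2x_3^3 - x_2^2x_3^2 + x_2x_3^2 + x_2x_3
  leading term x_2^2x_3^3: subtract (x_2)·g_4 from -x_2^2x_3^3 - x_2^2x_3^2 + x_2x_3^2 + x_2x_3 → 0
  remainder 0.

S(g_3,g_4): leading monomials are coprime, so the S-polynomial reduces to 0 (Buchberger's first criterion).
Every S-polynomial of the final basis reduces to 0, so we have a Gröbner basis.
Inter-reduce: drop elements whose leading term is divisible by another's, tail-reduce, and make monic.

G = {x_1 + x_2x_3^2 - x_2x_3 - x_3 + 1, x_2x_3^3 + x_2x_3^2 - x_3^2 - x_3}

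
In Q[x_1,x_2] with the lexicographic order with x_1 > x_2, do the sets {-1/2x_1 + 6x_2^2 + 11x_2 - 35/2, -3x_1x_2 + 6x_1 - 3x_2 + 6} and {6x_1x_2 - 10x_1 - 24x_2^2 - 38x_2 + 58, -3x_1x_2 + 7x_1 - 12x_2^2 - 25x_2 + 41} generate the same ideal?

For a fixed monomial order, each ideal has a unique reduced Gröbner basis; comparing bases decides equality.
Buchberger on the first generating set:
f_1 = -1/2x_1 + 6x_2^2 + 11x_2 - 35/2, LT = x_1.
f_2 = -3x_1x_2 + 6x_1 - 3x_2 + 6, LT = x_1x_2.

S(f_1,f_2): lcm = x_1x_2. S = 2x_1 - 12x_2^3 - 22x_2^2 + 34x_2 + 2.
  leading term x_1: subtract (-4)·f_1 from 2x_1 - 12x_2^3 - 22x_2^2 + 34x_2 + 2 → -12x_2^3 + 2x_2^2 + 78x_2 - 68
  leading term x_2^3: no divisor's leading term divides it; move -12x_2^3 to the remainder.
  leading term x_2^2: no divisor's leading term divides it; move 2x_2^2 to the remainder.
  leading term x_2: no divisor's leading term divides it; move 78x_2 to the remainder.
  leading term 1: no divisor's leading term divides it; move -68 to the remainder.
  remainder -12x_2^3 + 2x_2^2 + 78x_2 - 68 ≠ 0; add g_3 = -12x_2^3 + 2x_2^2 + 78x_2 - 68 to the basis.

The other S-polynomials (S(f_1,g_3), S(f_2,g_3)) all reduce to 0 modulo the current basis, so we have a Gröbner basis.
Inter-reduce: drop elements whose leading term is divisible by another's, tail-reduce, and make monic.
Reduced Gröbner basis: {x_1 - 12x_2^2 - 22x_2 + 35, x_2^3 - 1/6x_2^2 - 13/2x_2 + 17/3}.

Buchberger on the second generating set:
h_1 = 6x_1x_2 - 10x_1 - 24x_2^2 - 38x_2 + 58, LT = x_1x_2.
h_2 = -3x_1x_2 + 7x_1 - 12x_2^2 - 25x_2 + 41, LT = x_1x_2.

S(h_1,h_2): lcm = x_1x_2. S = 2/3x_1 - 8x_2^2 - 44/3x_2 + 70/3.
  leading term x_1: no divisor's leading term divides it; move 2/3x_1 to the remainder.
  leading term x_2^2: no divisor's leading term divides it; move -8x_2^2 to the remainder.
  leading term x_2: no divisor's leading term divides it; move -44/3x_2 to the remainder.
  leading term 1: no divisor's leading term divides it; move 70/3 to the remainder.
  remainder 2/3x_1 - 8x_2^2 - 44/3x_2 + 70/3 ≠ 0; add k_3 = 2/3x_1 - 8x_2^2 - 44/3x_2 + 70/3 to the basis.

S(h_1,k_3): lcm = x_1x_2. S = -5/3x_1 + 12x_2^3 + 18x_2^2 - 124/3x_2 + 29/3.
  leading term x_1: subtract (-5/2)·k_3 from -5/3x_1 + 12x_2^3 + 18x_2^2 - 124/3x_2 + 29/3 → 12x_2^3 - 2x_2^2 - 78x_2 + 68
  leading term x_2^3: no divisor's leading term divides it; move 12x_2^3 to the remainder.
  leading term x_2^2: no divisor's leading term divides it; move -2x_2^2 to the remainder.
  leading term x_2: no divisor's leading term divides it; move -78x_2 to the remainder.
  leading term 1: no divisor's leading term divides it; move 68 to the remainder.
  remainder 12x_2^3 - 2x_2^2 - 78x_2 + 68 ≠ 0; add k_4 = 12x_2^3 - 2x_2^2 - 78x_2 + 68 to the basis.

The other S-polynomials (S(h_2,k_3), S(h_1,k_4), S(h_2,k_4), S(k_3,k_4)) all reduce to 0 modulo the current basis, so we have a Gröbner basis.
Inter-reduce: drop elements whose leading term is divisible by another's, tail-reduce, and make monic.
Reduced Gröbner basis: {x_1 - 12x_2^2 - 22x_2 + 35, x_2^3 - 1/6x_2^2 - 13/2x_2 + 17/3}.

The two bases agree; hence the ideals are identical.

Yes, the ideals are equal.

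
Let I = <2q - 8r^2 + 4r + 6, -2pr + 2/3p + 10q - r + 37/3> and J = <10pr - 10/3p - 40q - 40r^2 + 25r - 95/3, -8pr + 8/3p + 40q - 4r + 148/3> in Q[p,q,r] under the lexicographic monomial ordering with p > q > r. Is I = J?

Yes, the ideals are equal.

Two ideals are equal iff their reduced Gröbner bases coincide (the reduced basis is unique for a fixed ordering).
Buchberger on the first generating set:
f_1 = 2q - 8r^2 + 4r + 6, LT = q.
f_2 = -2pr + 2/3p + 10q - r + 37/3, LT = pr.

The S-polynomials (S(f_1,f_2)) all reduce to 0 modulo the current basis, so we have a Gröbner basis.
Inter-reduce: drop elements whose leading term is divisible by another's, tail-reduce, and make monic.
Reduced Gröbner basis: {pr - 1/3p - 20r^2 + 21/2r + 53/6, q - 4r^2 + 2r + 3}.

Buchberger on the second generating set:
h_1 = 10pr - 10/3p - 40q - 40r^2 + 25r - 95/3, LT = pr.
h_2 = -8pr + 8/3p + 40q - 4r + 148/3, LT = pr.

S(h_1,h_2): lcm = pr. S = q - 4r^2 + 2r + 3.
  reduce S modulo (h_1, h_2):
  remainder q - 4r^2 + 2r + 3 ≠ 0; add k_3 = q - 4r^2 + 2r + 3 to the basis.

The other S-polynomials (S(h_1,k_3), S(h_2,k_3)) all reduce to 0 modulo the current basis, so we have a Gröbner basis.
Inter-reduce: drop elements whose leading term is divisible by another's, tail-reduce, and make monic.
Reduced Gröbner basis: {pr - 1/3p - 20r^2 + 21/2r + 53/6, q - 4r^2 + 2r + 3}.

Same reduced basis, so the two generating sets span the same ideal.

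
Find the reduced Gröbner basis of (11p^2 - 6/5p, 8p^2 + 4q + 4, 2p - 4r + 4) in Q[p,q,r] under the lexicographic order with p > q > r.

This is the nonlinear analogue of row-reducing a linear system.

f_1 = 11p^2 - 6/5p, LT = p^2.
f_2 = 8p^2 + 4q + 4, LT = p^2.
f_3 = 2p - 4r + 4, LT = p.

S(f_1,f_2): lcm = p^2. S = -6/55p - 1/2q - 1/2.
  leading term p: subtract (-3/55)·f_3 from -6/55p - 1/2q - 1/2 → -1/2q - 12/55r - 31/110
  leading term q: no divisor's leading term divides it; move -1/2q to the remainder.
  leading term r: no divisor's leading term divides it; move -12/55r to the remainder.
  leading term 1: no divisor's leading term divides it; move -31/110 to the remainder.
  remainder -1/2q - 12/55r - 31/110 ≠ 0; add g_4 = -1/2q - 12/55r - 31/110 to the basis.

S(f_1,f_3): lcm = p^2. S = 2pr - 116/55p.
  leading term pr: subtract (r)·f_3 from 2pr - 116/55p → -116/55p + 4r^2 - 4r
  leading term p: subtract (-58/55)·f_3 from -116/55p + 4r^2 - 4r → 4r^2 - 452/55r + 232/55
  leading term r^2: no divisor's leading term divides it; move 4r^2 to the remainder.
  leading term r: no divisor's leading term divides it; move -452/55r to the remainder.
  leading term 1: no divisor's leading term divides it; move 232/55 to the remainder.
  remainder 4r^2 - 452/55r + 232/55 ≠ 0; add g_5 = 4r^2 - 452/55r + 232/55 to the basis.

The other S-polynomials (S(f_2,f_3), S(f_1,g_4), S(f_2,g_4), S(f_3,g_4), S(f_1,g_5), S(f_2,g_5), S(f_3,g_5), S(g_4,g_5)) all reduce to 0 modulo the current basis, so we have a Gröbner basis.
Inter-reduce: drop elements whose leading term is divisible by another's, tail-reduce, and make monic.

G = {p - 2r + 2, q + 24/55r + 31/55, r^2 - 113/55r + 58/55}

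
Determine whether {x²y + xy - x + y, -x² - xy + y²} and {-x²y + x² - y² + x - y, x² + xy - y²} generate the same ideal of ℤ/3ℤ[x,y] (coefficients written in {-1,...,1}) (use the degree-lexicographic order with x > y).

Yes, the ideals are equal.

Since reduced Gröbner bases are canonical representatives of ideals under a given ordering, it suffices to compute and compare them.
Buchberger on the first generating set:
f_1 = x²y + xy - x + y, LT = x²y.
f_2 = -x² - xy + y², LT = x².

S(f_1,f_2): lcm = x²y. S = -xy² + y³ + xy - x + y.
  leading term xy²: no divisor's leading term divides it; move -xy² to the remainder.
  leading term y³: no divisor's leading term divides it; move y³ to the remainder.
  leading term xy: no divisor's leading term divides it; move xy to the remainder.
  leading term x: no divisor's leading term divides it; move -x to the remainder.
  leading term y: no divisor's leading term divides it; move y to the remainder.
  remainder -xy² + y³ + xy - x + y ≠ 0; add g_3 = -xy² + y³ + xy - x + y to the basis.

S(f_1,g_3): lcm = x²y². S = xy³ + x²y + xy² - x² + y².
  leading term xy³: subtract (-y)·g_3 from xy³ + x²y + xy² - x² + y² → y⁴ + x²y - xy² - x² - xy - y²
  leading term y⁴: no divisor's leading term divides it; move y⁴ to the remainder.
  leading term x²y: subtract (1)·f_1 from x²y - xy² - x² - xy - y² → -xy² - x² + xy - y² + x - y
  leading term xy²: subtract (1)·g_3 from -xy² - x² + xy - y² + x - y → -y³ - x² - y² - x + y
  leading term y³: no divisor's leading term divides it; move -y³ to the remainder.
  leading term x²: subtract (1)·f_2 from -x² - y² - x + y → xy + y² - x + y
  leading term xy: no divisor's leading term divides it; move xy to the remainder.
  leading term y²: no divisor's leading term divides it; move y² to the remainder.
  leading term x: no divisor's leading term divides it; move -x to the remainder.
  leading term y: no divisor's leading term divides it; move y to the remainder.
  remainder y⁴ - y³ + xy + y² - x + y ≠ 0; add g_4 = y⁴ - y³ + xy + y² - x + y to the basis.

The other S-polynomials (S(f_2,g_3), S(f_1,g_4), S(f_2,g_4), S(g_3,g_4)) all reduce to 0 modulo the current basis, so we have a Gröbner basis.
Inter-reduce: drop elements whose leading term is divisible by another's, tail-reduce, and make monic.
Reduced Gröbner basis: {y⁴ - y³ + xy + y² - x + y, xy² - y³ - xy + x - y, x² + xy - y²}.

Buchberger on the second generating set:
h_1 = -x²y + x² - y² + x - y, LT = x²y.
h_2 = x² + xy - y², LT = x².

S(h_1,h_2): lcm = x²y. S = -xy² + y³ - x² + y² - x + y.
  leading term xy²: no divisor's leading term divides it; move -xy² to the remainder.
  leading term y³: no divisor's leading term divides it; move y³ to the remainder.
  leading term x²: subtract (-1)·h_2 from -x² + y² - x + y → xy - x + y
  leading term xy: no divisor's leading term divides it; move xy to the remainder.
  leading term x: no divisor's leading term divides it; move -x to the remainder.
  leading term y: no divisor's leading term divides it; move y to the remainder.
  remainder -xy² + y³ + xy - x + y ≠ 0; add k_3 = -xy² + y³ + xy - x + y to the basis.

S(h_1,k_3): lcm = x²y². S = xy³ + y³ - x² + y².
  leading term xy³: subtract (-y)·k_3 from xy³ + y³ - x² + y² → y⁴ + xy² + y³ - x² - xy - y²
  leading term y⁴: no divisor's leading term divides it; move y⁴ to the remainder.
  leading term xy²: subtract (-1)·k_3 from xy² + y³ - x² - xy - y² → -y³ - x² - y² - x + y
  leading term y³: no divisor's leading term divides it; move -y³ to the remainder.
  leading term x²: subtract (-1)·h_2 from -x² - y² - x + y → xy + y² - x + y
  leading term xy: no divisor's leading term divides it; move xy to the remainder.
  leading term y²: no divisor's leading term divides it; move y² to the remainder.
  leading term x: no divisor's leading term divides it; move -x to the remainder.
  leading term y: no divisor's leading term divides it; move y to the remainder.
  remainder y⁴ - y³ + xy + y² - x + y ≠ 0; add k_4 = y⁴ - y³ + xy + y² - x + y to the basis.

The other S-polynomials (S(h_2,k_3), S(h_1,k_4), S(h_2,k_4), S(k_3,k_4)) all reduce to 0 modulo the current basis, so we have a Gröbner basis.
Inter-reduce: drop elements whose leading term is divisible by another's, tail-reduce, and make monic.
Reduced Gröbner basis: {y⁴ - y³ + xy + y² - x + y, xy² - y³ - xy + x - y, x² + xy - y²}.

Same reduced basis, so the two generating sets span the same ideal.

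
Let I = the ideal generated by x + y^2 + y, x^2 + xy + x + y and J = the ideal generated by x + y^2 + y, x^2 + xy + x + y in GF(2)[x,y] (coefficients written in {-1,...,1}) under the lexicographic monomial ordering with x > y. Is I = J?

Yes, the ideals are equal.

Two ideals are equal iff their reduced Gröbner bases coincide (the reduced basis is unique for a fixed ordering).
Buchberger on the first generating set:
f_1 = x + y^2 + y, LT = x.
f_2 = x^2 + xy + x + y, LT = x^2.

S(f_1,f_2): lcm = x^2. S = xy^2 + x + y.
  leading term xy^2: subtract (y^2)·f_1 from xy^2 + x + y → x + y^4 + y^3 + y
  leading term x: subtract (1)·f_1 from x + y^4 + y^3 + y → y^4 + y^3 + y^2
  leading term y^4: no divisor's leading term divides it; move y^4 to the remainder.
  leading term y^3: no divisor's leading term divides it; move y^3 to the remainder.
  leading term y^2: no divisor's leading term divides it; move y^2 to the remainder.
  remainder y^4 + y^3 + y^2 ≠ 0; add g_3 = y^4 + y^3 + y^2 to the basis.

The other S-polynomials (S(f_1,g_3), S(f_2,g_3)) all reduce to 0 modulo the current basis, so we have a Gröbner basis.
Inter-reduce: drop elements whose leading term is divisible by another's, tail-reduce, and make monic.
Reduced Gröbner basis: {x + y^2 + y, y^4 + y^3 + y^2}.

Buchberger on the second generating set:
h_1 = x + y^2 + y, LT = x.
h_2 = x^2 + xy + x + y, LT = x^2.

S(h_1,h_2): lcm = x^2. S = xy^2 + x + y.
  leading term xy^2: subtract (y^2)·h_1 from xy^2 + x + y → x + y^4 + y^3 + y
  leading term x: subtract (1)·h_1 from x + y^4 + y^3 + y → y^4 + y^3 + y^2
  leading term y^4: no divisor's leading term divides it; move y^4 to the remainder.
  leading term y^3: no divisor's leading term divides it; move y^3 to the remainder.
  leading term y^2: no divisor's leading term divides it; move y^2 to the remainder.
  remainder y^4 + y^3 + y^2 ≠ 0; add k_3 = y^4 + y^3 + y^2 to the basis.

The other S-polynomials (S(h_1,k_3), S(h_2,k_3)) all reduce to 0 modulo the current basis, so we have a Gröbner basis.
Inter-reduce: drop elements whose leading term is divisible by another's, tail-reduce, and make monic.
Reduced Gröbner basis: {x + y^2 + y, y^4 + y^3 + y^2}.

These coincide, so the ideals are equal.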